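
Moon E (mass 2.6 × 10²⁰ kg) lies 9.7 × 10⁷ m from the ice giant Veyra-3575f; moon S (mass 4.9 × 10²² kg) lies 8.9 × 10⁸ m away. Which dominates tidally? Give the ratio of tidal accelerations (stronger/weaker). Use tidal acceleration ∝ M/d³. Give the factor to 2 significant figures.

Moon E, by a factor of ≈ 4.1

Tidal acceleration ∝ M/d³, so compare M/d³ for each.
Moon E: (2.6 × 10²⁰) / (9.7 × 10⁷)³ = 2.849 × 10⁻⁴
Moon S: (4.9 × 10²²) / (8.9 × 10⁸)³ = 6.951 × 10⁻⁵
Ratio (larger/smaller) = 4.1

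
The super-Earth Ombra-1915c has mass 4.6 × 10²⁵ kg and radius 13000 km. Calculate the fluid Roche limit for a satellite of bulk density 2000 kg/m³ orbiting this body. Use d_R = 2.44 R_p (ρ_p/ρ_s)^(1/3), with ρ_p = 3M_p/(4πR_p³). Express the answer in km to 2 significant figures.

43000 km

ρ_p = 3M_p/(4πR_p³) = 3 × (4.6 × 10²⁵) / (4π × (1.3 × 10⁷ m)³) = 5000 kg/m³
d_R = 2.44 × 13000 km × (5000/2000)^(1/3)
    = 43000 km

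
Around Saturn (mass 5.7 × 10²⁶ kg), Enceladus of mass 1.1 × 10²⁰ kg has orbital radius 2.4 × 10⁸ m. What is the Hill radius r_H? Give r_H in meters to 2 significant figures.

9.6 × 10⁵ m

r_H ≈ a (m/3M)^(1/3)
    = (2.4 × 10⁸) × (1.1 × 10²⁰ / (3 × 5.7 × 10²⁶))^(1/3)
    = 9.6 × 10⁵ m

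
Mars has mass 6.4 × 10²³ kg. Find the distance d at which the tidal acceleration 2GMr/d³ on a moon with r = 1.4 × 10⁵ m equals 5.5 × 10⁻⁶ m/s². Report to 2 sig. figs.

2GMr/d³ = a_tidal  ⇒  d = (2GMr / a_tidal)^(1/3)
d = (2 × 6.674×10⁻¹¹ × (6.4 × 10²³) × (1.4 × 10⁵) / (5.5 × 10⁻⁶))^(1/3)
  = 1.3 × 10⁸ m

1.3 × 10⁸ m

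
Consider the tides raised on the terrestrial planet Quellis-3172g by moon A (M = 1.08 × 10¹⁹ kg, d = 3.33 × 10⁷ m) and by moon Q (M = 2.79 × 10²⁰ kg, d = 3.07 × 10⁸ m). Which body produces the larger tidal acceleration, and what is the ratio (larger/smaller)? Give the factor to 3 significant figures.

The tide-raising term goes as M/d³ (the gradient of a 1/d² field).
Moon A: (1.08 × 10¹⁹) / (3.33 × 10⁷)³ = 2.925 × 10⁻⁴
Moon Q: (2.79 × 10²⁰) / (3.07 × 10⁸)³ = 9.642 × 10⁻⁶
Ratio (larger/smaller) = 30.3

Moon A, by a factor of ≈ 30.3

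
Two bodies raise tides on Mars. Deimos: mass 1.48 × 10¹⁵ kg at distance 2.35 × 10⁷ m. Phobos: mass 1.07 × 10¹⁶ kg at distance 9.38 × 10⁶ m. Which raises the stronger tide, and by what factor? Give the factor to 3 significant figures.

Phobos, by a factor of ≈ 114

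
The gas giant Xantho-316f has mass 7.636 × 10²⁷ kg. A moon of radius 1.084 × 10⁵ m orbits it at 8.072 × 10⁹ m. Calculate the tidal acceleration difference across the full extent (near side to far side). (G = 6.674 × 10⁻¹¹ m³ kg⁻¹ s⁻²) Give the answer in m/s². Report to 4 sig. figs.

4.201 × 10⁻⁷ m/s²

Near-to-far spans 2r, so the tidal difference is twice the near-to-center value: 4GMr/d³.
a_tidal = 4GMr/d³
        = 4 × (6.674 × 10⁻¹¹) × (7.636 × 10²⁷) × (1.084 × 10⁵) / (8.072 × 10⁹)³
        = 4.201 × 10⁻⁷ m/s²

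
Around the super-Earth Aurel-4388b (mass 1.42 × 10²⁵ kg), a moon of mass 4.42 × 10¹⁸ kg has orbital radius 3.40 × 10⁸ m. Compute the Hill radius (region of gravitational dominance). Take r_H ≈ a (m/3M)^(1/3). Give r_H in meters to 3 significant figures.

1.60 × 10⁶ m

r_H ≈ a (m/3M)^(1/3)
    = (3.40 × 10⁸) × (4.42 × 10¹⁸ / (3 × 1.42 × 10²⁵))^(1/3)
    = 1.60 × 10⁶ m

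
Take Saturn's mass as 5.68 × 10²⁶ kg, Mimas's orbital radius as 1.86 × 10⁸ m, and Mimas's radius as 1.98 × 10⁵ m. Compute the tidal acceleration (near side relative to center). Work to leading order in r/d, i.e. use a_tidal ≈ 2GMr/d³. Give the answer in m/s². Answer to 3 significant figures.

2.33 × 10⁻³ m/s²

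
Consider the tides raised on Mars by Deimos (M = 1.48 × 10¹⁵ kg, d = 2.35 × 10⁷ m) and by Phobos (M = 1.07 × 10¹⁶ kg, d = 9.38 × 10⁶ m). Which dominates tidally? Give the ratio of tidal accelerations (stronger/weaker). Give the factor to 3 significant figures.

Phobos, by a factor of ≈ 114

Tidal acceleration ∝ M/d³, so compare M/d³ for each.
Deimos: (1.48 × 10¹⁵) / (2.35 × 10⁷)³ = 1.140 × 10⁻⁷
Phobos: (1.07 × 10¹⁶) / (9.38 × 10⁶)³ = 1.297 × 10⁻⁵
Ratio (larger/smaller) = 114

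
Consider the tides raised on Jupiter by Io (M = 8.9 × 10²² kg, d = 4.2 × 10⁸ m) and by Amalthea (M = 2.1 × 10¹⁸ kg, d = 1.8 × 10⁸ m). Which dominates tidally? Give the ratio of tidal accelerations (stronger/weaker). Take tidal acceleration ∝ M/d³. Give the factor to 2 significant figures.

Tidal acceleration ∝ M/d³, so compare M/d³ for each.
Io: (8.9 × 10²²) / (4.2 × 10⁸)³ = 1.201 × 10⁻³
Amalthea: (2.1 × 10¹⁸) / (1.8 × 10⁸)³ = 3.601 × 10⁻⁷
Ratio (larger/smaller) = 3300

Io, by a factor of ≈ 3300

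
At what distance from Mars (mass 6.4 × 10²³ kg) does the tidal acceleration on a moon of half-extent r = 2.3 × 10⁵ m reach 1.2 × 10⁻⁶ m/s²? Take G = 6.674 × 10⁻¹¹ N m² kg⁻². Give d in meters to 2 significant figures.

2GMr/d³ = a_tidal  ⇒  d = (2GMr / a_tidal)^(1/3)
d = (2 × 6.674×10⁻¹¹ × (6.4 × 10²³) × (2.3 × 10⁵) / (1.2 × 10⁻⁶))^(1/3)
  = 2.5 × 10⁸ m

2.5 × 10⁸ m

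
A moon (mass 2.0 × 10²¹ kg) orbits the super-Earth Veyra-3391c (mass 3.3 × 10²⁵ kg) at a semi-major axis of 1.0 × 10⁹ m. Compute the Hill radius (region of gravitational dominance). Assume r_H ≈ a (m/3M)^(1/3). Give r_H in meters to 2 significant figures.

2.7 × 10⁷ m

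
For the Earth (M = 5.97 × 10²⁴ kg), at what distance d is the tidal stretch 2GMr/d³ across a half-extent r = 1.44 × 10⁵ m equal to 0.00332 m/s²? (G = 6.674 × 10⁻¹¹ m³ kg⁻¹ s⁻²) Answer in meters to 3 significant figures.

2GMr/d³ = a_tidal  ⇒  d = (2GMr / a_tidal)^(1/3)
d = (2 × 6.674×10⁻¹¹ × (5.97 × 10²⁴) × (1.44 × 10⁵) / (0.00332))^(1/3)
  = 3.26 × 10⁷ m

3.26 × 10⁷ m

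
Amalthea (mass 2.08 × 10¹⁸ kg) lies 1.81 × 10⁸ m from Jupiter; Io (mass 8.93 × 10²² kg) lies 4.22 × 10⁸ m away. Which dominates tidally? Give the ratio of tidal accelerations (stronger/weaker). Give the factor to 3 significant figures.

Tidal acceleration ∝ M/d³, so compare M/d³ for each.
Amalthea: (2.08 × 10¹⁸) / (1.81 × 10⁸)³ = 3.508 × 10⁻⁷
Io: (8.93 × 10²²) / (4.22 × 10⁸)³ = 1.188 × 10⁻³
Ratio (larger/smaller) = 3390

Io, by a factor of ≈ 3390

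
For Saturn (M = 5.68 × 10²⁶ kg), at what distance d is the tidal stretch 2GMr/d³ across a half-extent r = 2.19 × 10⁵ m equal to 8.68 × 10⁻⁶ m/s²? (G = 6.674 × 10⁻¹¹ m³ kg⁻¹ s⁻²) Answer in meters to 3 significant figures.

2GMr/d³ = a_tidal  ⇒  d = (2GMr / a_tidal)^(1/3)
d = (2 × 6.674×10⁻¹¹ × (5.68 × 10²⁶) × (2.19 × 10⁵) / (8.68 × 10⁻⁶))^(1/3)
  = 1.24 × 10⁹ m

1.24 × 10⁹ m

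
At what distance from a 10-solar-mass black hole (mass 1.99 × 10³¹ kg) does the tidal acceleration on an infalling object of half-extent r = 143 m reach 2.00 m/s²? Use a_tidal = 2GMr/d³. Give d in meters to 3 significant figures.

5.75 × 10⁷ m

2GMr/d³ = a_tidal  ⇒  d = (2GMr / a_tidal)^(1/3)
d = (2 × 6.674×10⁻¹¹ × (1.99 × 10³¹) × (143) / (2.00))^(1/3)
  = 5.75 × 10⁷ m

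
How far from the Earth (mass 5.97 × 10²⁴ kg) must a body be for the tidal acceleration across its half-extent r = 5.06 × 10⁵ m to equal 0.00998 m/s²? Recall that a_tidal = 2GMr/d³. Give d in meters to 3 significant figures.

2GMr/d³ = a_tidal  ⇒  d = (2GMr / a_tidal)^(1/3)
d = (2 × 6.674×10⁻¹¹ × (5.97 × 10²⁴) × (5.06 × 10⁵) / (0.00998))^(1/3)
  = 3.43 × 10⁷ m

3.43 × 10⁷ m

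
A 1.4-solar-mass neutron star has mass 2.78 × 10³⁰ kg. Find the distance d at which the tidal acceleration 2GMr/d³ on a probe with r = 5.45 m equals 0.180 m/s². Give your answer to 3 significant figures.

2GMr/d³ = a_tidal  ⇒  d = (2GMr / a_tidal)^(1/3)
d = (2 × 6.674×10⁻¹¹ × (2.78 × 10³⁰) × (5.45) / (0.180))^(1/3)
  = 2.24 × 10⁷ m

2.24 × 10⁷ m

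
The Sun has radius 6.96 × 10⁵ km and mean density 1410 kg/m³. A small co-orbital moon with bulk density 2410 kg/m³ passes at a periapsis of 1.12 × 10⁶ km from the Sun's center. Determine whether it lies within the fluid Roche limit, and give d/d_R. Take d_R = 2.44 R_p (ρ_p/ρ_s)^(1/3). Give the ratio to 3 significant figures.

d_R = 2.44 × (6.96 × 10⁵ km) × (1410/2410)^(1/3) = 1.420 × 10⁶ km
d/d_R = (1.12 × 10⁶) / (1.420 × 10⁶) = 0.789
Since d/d_R < 1, the body is inside the Roche limit.

inside; d/d_R ≈ 0.789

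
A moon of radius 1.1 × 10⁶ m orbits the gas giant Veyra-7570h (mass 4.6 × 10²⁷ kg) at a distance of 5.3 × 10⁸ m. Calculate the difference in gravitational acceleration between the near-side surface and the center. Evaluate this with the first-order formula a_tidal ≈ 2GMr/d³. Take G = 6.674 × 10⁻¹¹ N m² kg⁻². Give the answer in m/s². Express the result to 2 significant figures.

The tidal stretch is the gradient of GM/d² times the body's extent r, hence the 1/d³ dependence.
Δg = 2GMr/d³
   = 2 × (6.674 × 10⁻¹¹) × (4.6 × 10²⁷) × (1.1 × 10⁶) / (5.3 × 10⁸)³
   = 4.5 × 10⁻³ m/s²

4.5 × 10⁻³ m/s²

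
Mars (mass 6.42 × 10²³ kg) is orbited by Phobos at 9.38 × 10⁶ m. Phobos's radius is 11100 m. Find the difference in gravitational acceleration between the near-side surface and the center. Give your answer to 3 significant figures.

1.15 × 10⁻³ m/s²

Δg = 2GMr/d³
   = 2 × (6.674 × 10⁻¹¹) × (6.42 × 10²³) × (11100) / (9.38 × 10⁶)³
   = 1.15 × 10⁻³ m/s²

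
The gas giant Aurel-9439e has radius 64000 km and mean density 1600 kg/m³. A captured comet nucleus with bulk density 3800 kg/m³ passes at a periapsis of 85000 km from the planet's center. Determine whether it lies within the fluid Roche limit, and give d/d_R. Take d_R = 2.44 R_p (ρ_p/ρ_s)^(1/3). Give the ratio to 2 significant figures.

d_R = 2.44 × (64000 km) × (1600/3800)^(1/3) = 1.170 × 10⁵ km
d/d_R = (85000) / (1.170 × 10⁵) = 0.73
Since d/d_R < 1, the body is inside the Roche limit.

inside; d/d_R ≈ 0.73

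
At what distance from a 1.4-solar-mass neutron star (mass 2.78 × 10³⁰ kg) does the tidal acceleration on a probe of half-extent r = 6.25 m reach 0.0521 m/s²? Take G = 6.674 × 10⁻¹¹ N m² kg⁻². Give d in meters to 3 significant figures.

2GMr/d³ = a_tidal  ⇒  d = (2GMr / a_tidal)^(1/3)
d = (2 × 6.674×10⁻¹¹ × (2.78 × 10³⁰) × (6.25) / (0.0521))^(1/3)
  = 3.54 × 10⁷ m

3.54 × 10⁷ m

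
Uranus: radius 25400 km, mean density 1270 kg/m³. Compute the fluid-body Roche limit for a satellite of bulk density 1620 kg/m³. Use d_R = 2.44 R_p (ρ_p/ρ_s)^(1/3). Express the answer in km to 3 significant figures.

d_R = 2.44 × 25400 km × (1270/1620)^(1/3)
    = 57100 km

57100 km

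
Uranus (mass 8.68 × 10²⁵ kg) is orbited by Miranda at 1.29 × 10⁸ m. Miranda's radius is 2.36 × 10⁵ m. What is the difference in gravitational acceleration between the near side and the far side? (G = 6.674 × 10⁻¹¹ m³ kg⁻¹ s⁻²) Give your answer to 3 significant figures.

2.55 × 10⁻³ m/s²

The field gradient is 2GM/d³; across the full diameter 2r the difference is 4GMr/d³.
a_tidal = 4GMr/d³
        = 4 × (6.674 × 10⁻¹¹) × (8.68 × 10²⁵) × (2.36 × 10⁵) / (1.29 × 10⁸)³
        = 2.55 × 10⁻³ m/s²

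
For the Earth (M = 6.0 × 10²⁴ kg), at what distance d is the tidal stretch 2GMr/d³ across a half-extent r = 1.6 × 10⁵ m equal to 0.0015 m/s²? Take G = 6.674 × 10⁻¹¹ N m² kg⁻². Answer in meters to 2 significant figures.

2GMr/d³ = a_tidal  ⇒  d = (2GMr / a_tidal)^(1/3)
d = (2 × 6.674×10⁻¹¹ × (6.0 × 10²⁴) × (1.6 × 10⁵) / (0.0015))^(1/3)
  = 4.4 × 10⁷ m

4.4 × 10⁷ m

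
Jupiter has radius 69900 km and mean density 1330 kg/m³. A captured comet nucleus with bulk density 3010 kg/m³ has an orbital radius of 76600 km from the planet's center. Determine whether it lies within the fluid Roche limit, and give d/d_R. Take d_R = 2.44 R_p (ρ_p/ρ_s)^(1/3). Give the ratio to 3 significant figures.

inside; d/d_R ≈ 0.590

d_R = 2.44 × (69900 km) × (1330/3010)^(1/3) = 1.299 × 10⁵ km
d/d_R = (76600) / (1.299 × 10⁵) = 0.590
Since d/d_R < 1, the body is inside the Roche limit.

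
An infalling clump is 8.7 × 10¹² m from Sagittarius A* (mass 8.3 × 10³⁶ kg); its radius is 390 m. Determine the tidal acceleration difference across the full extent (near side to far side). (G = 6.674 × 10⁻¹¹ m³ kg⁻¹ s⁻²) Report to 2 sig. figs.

1.3 × 10⁻⁹ m/s²

a_tidal = 4GMr/d³
        = 4 × (6.674 × 10⁻¹¹) × (8.3 × 10³⁶) × (390) / (8.7 × 10¹²)³
        = 1.3 × 10⁻⁹ m/s²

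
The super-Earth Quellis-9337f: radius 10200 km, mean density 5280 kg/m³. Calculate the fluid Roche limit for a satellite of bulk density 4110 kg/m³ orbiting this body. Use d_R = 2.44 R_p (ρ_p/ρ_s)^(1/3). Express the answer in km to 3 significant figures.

d_R = 2.44 × 10200 km × (5280/4110)^(1/3)
    = 27100 km

27100 km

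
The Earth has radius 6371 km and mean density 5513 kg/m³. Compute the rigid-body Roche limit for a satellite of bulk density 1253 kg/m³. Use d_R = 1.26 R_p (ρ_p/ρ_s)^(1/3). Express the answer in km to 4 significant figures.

d_R = 1.26 × 6371 km × (5513/1253)^(1/3)
    = 13150 km

13150 km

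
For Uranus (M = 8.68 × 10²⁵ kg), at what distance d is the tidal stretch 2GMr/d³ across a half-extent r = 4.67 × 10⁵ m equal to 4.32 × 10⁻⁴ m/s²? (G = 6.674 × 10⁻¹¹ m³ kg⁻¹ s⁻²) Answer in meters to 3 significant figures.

2GMr/d³ = a_tidal  ⇒  d = (2GMr / a_tidal)^(1/3)
d = (2 × 6.674×10⁻¹¹ × (8.68 × 10²⁵) × (4.67 × 10⁵) / (4.32 × 10⁻⁴))^(1/3)
  = 2.32 × 10⁸ m

2.32 × 10⁸ m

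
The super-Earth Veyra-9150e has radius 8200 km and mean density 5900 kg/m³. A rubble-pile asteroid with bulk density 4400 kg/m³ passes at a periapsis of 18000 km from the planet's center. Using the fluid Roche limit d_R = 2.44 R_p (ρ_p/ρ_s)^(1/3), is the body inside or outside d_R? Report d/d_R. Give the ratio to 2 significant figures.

inside; d/d_R ≈ 0.82

d_R = 2.44 × (8200 km) × (5900/4400)^(1/3) = 22060 km
d/d_R = (18000) / (22060) = 0.82
Since d/d_R < 1, the body is inside the Roche limit.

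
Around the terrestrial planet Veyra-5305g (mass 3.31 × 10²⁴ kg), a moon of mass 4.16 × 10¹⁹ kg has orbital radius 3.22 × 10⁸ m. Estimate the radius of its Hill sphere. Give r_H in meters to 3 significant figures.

5.19 × 10⁶ m

r_H ≈ a (m/3M)^(1/3)
    = (3.22 × 10⁸) × (4.16 × 10¹⁹ / (3 × 3.31 × 10²⁴))^(1/3)
    = 5.19 × 10⁶ m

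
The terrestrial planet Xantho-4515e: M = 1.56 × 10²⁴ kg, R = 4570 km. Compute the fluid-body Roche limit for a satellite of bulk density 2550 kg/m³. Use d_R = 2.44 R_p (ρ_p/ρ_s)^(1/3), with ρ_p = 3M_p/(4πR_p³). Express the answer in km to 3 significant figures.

ρ_p = 3M_p/(4πR_p³) = 3 × (1.56 × 10²⁴) / (4π × (4.57 × 10⁶ m)³) = 3900 kg/m³
d_R = 2.44 × 4570 km × (3900/2550)^(1/3)
    = 12800 km

12800 km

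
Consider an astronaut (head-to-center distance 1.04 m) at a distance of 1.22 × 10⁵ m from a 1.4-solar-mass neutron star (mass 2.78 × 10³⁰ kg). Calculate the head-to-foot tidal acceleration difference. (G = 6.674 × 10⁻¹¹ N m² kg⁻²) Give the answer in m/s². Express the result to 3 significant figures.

4.25 × 10⁵ m/s²

Δg = 4GMr/d³
   = 4 × (6.674 × 10⁻¹¹) × (2.78 × 10³⁰) × (1.04) / (1.22 × 10⁵)³
   = 4.25 × 10⁵ m/s²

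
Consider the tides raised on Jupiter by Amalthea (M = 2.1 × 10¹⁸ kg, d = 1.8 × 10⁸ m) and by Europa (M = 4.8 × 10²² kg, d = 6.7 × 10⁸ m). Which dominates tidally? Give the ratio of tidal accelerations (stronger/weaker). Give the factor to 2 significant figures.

Europa, by a factor of ≈ 440

Tidal stretch scales as M/d³; compute that for each body.
Amalthea: (2.1 × 10¹⁸) / (1.8 × 10⁸)³ = 3.601 × 10⁻⁷
Europa: (4.8 × 10²²) / (6.7 × 10⁸)³ = 1.596 × 10⁻⁴
Ratio (larger/smaller) = 440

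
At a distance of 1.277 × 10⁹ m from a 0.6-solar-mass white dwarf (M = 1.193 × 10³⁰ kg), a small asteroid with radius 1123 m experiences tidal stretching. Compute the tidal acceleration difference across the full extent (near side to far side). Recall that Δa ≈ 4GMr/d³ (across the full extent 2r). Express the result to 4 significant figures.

1.717 × 10⁻⁴ m/s²

a_tidal = 4GMr/d³
        = 4 × (6.674 × 10⁻¹¹) × (1.193 × 10³⁰) × (1123) / (1.277 × 10⁹)³
        = 1.717 × 10⁻⁴ m/s²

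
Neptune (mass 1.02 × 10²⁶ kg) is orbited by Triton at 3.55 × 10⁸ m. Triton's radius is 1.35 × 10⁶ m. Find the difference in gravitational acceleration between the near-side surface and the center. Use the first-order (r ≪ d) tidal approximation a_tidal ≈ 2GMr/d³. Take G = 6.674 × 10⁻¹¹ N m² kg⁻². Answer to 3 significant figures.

The tidal stretch is the gradient of GM/d² times the body's extent r, hence the 1/d³ dependence.
Δa = 2GMr/d³
   = 2 × (6.674 × 10⁻¹¹) × (1.02 × 10²⁶) × (1.35 × 10⁶) / (3.55 × 10⁸)³
   = 4.11 × 10⁻⁴ m/s²

4.11 × 10⁻⁴ m/s²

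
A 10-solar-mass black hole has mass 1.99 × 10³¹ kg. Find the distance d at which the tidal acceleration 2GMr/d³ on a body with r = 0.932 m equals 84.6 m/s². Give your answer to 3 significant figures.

3.08 × 10⁶ m

2GMr/d³ = a_tidal  ⇒  d = (2GMr / a_tidal)^(1/3)
d = (2 × 6.674×10⁻¹¹ × (1.99 × 10³¹) × (0.932) / (84.6))^(1/3)
  = 3.08 × 10⁶ m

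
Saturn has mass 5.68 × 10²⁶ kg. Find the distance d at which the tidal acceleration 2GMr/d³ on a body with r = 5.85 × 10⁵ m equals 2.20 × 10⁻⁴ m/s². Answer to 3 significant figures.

5.86 × 10⁸ m

2GMr/d³ = a_tidal  ⇒  d = (2GMr / a_tidal)^(1/3)
d = (2 × 6.674×10⁻¹¹ × (5.68 × 10²⁶) × (5.85 × 10⁵) / (2.20 × 10⁻⁴))^(1/3)
  = 5.86 × 10⁸ m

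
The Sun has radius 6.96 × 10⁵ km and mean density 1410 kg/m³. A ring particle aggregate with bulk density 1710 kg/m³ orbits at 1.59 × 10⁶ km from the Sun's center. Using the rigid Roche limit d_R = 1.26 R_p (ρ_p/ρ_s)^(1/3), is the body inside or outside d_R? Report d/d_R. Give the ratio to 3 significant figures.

d_R = 1.26 × (6.96 × 10⁵ km) × (1410/1710)^(1/3) = 8.223 × 10⁵ km
d/d_R = (1.59 × 10⁶) / (8.223 × 10⁵) = 1.93
Since d/d_R > 1, the body is outside the Roche limit.

outside; d/d_R ≈ 1.93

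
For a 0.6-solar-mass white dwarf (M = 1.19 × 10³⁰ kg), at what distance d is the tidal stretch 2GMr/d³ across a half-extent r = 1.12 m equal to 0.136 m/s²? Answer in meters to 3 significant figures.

1.09 × 10⁷ m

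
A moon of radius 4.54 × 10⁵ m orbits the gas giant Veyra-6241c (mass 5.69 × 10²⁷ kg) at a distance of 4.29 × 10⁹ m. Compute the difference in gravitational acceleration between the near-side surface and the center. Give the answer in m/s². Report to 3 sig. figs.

a_tidal = 2GMr/d³
        = 2 × (6.674 × 10⁻¹¹) × (5.69 × 10²⁷) × (4.54 × 10⁵) / (4.29 × 10⁹)³
        = 4.37 × 10⁻⁶ m/s²

4.37 × 10⁻⁶ m/s²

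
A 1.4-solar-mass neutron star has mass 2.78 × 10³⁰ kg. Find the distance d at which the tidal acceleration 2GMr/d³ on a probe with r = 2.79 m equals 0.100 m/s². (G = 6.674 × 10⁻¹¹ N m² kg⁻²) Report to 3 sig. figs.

2GMr/d³ = a_tidal  ⇒  d = (2GMr / a_tidal)^(1/3)
d = (2 × 6.674×10⁻¹¹ × (2.78 × 10³⁰) × (2.79) / (0.100))^(1/3)
  = 2.18 × 10⁷ m

2.18 × 10⁷ m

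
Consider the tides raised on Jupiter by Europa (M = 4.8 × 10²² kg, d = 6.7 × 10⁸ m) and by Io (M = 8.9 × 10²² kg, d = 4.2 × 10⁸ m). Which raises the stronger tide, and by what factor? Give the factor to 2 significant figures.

Tidal acceleration ∝ M/d³, so compare M/d³ for each.
Europa: (4.8 × 10²²) / (6.7 × 10⁸)³ = 1.596 × 10⁻⁴
Io: (8.9 × 10²²) / (4.2 × 10⁸)³ = 1.201 × 10⁻³
Ratio (larger/smaller) = 7.5

Io, by a factor of ≈ 7.5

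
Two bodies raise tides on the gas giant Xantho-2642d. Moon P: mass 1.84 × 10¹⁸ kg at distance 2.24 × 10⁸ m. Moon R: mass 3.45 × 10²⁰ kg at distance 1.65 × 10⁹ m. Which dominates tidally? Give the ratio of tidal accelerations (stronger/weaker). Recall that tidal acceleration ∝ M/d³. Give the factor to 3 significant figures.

Moon P, by a factor of ≈ 2.13

Compare M/d³ for the two perturbers:
Moon P: (1.84 × 10¹⁸) / (2.24 × 10⁸)³ = 1.637 × 10⁻⁷
Moon R: (3.45 × 10²⁰) / (1.65 × 10⁹)³ = 7.680 × 10⁻⁸
Ratio (larger/smaller) = 2.13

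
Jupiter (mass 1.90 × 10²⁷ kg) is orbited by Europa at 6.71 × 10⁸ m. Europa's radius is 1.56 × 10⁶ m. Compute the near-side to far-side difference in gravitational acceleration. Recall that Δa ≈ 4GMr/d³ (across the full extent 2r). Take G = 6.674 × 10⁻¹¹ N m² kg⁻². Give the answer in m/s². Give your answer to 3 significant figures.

Δg = 4GMr/d³
   = 4 × (6.674 × 10⁻¹¹) × (1.90 × 10²⁷) × (1.56 × 10⁶) / (6.71 × 10⁸)³
   = 2.62 × 10⁻³ m/s²

2.62 × 10⁻³ m/s²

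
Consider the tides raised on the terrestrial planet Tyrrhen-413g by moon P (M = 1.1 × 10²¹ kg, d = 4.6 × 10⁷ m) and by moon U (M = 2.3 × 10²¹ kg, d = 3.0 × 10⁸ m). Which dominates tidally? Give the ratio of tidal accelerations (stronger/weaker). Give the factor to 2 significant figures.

Tidal stretch scales as M/d³; compute that for each body.
Moon P: (1.1 × 10²¹) / (4.6 × 10⁷)³ = 1.130 × 10⁻²
Moon U: (2.3 × 10²¹) / (3.0 × 10⁸)³ = 8.519 × 10⁻⁵
Ratio (larger/smaller) = 130

Moon P, by a factor of ≈ 130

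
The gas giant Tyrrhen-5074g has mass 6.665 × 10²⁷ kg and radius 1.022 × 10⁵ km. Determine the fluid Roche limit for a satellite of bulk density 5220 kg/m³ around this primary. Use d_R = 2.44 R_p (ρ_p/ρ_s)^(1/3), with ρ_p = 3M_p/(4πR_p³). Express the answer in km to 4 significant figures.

1.642 × 10⁵ km

ρ_p = 3M_p/(4πR_p³) = 3 × (6.665 × 10²⁷) / (4π × (1.022 × 10⁸ m)³) = 1491 kg/m³
d_R = 2.44 × 1.022 × 10⁵ km × (1491/5220)^(1/3)
    = 1.642 × 10⁵ km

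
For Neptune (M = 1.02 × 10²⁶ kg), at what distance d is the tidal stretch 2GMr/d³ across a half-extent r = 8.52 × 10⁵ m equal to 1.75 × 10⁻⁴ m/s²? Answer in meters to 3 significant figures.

2GMr/d³ = a_tidal  ⇒  d = (2GMr / a_tidal)^(1/3)
d = (2 × 6.674×10⁻¹¹ × (1.02 × 10²⁶) × (8.52 × 10⁵) / (1.75 × 10⁻⁴))^(1/3)
  = 4.05 × 10⁸ m

4.05 × 10⁸ m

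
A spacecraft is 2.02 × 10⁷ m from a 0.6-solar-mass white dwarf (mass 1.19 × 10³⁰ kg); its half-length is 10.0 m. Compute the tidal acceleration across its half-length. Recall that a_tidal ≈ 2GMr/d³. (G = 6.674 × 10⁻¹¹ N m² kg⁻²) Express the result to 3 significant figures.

1.93 × 10⁻¹ m/s²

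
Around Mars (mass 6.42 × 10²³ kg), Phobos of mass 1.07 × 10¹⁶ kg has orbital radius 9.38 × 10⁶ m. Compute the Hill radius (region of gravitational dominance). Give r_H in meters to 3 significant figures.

r_H ≈ a (m/3M)^(1/3)
    = (9.38 × 10⁶) × (1.07 × 10¹⁶ / (3 × 6.42 × 10²³))^(1/3)
    = 1.66 × 10⁴ m

1.66 × 10⁴ m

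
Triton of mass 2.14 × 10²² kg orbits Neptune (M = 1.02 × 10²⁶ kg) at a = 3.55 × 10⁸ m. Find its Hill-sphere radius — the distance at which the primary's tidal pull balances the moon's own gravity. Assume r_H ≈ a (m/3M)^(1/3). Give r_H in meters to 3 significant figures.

1.46 × 10⁷ m

r_H ≈ a (m/3M)^(1/3)
    = (3.55 × 10⁸) × (2.14 × 10²² / (3 × 1.02 × 10²⁶))^(1/3)
    = 1.46 × 10⁷ m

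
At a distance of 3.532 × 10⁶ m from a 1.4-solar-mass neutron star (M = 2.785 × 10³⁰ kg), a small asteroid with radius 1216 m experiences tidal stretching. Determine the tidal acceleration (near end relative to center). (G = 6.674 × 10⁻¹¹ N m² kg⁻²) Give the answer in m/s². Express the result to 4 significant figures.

Differencing GM/(d−r)² and GM/d² to first order in r/d gives 2GMr/d³.
Δg = 2GMr/d³
   = 2 × (6.674 × 10⁻¹¹) × (2.785 × 10³⁰) × (1216) / (3.532 × 10⁶)³
   = 1.026 × 10⁴ m/s²

1.026 × 10⁴ m/s²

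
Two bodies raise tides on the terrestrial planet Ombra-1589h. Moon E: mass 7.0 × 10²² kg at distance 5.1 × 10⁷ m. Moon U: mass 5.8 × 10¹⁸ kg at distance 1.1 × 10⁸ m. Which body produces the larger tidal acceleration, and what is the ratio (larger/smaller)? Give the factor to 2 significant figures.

Compare M/d³ for the two perturbers:
Moon E: (7.0 × 10²²) / (5.1 × 10⁷)³ = 5.277 × 10⁻¹
Moon U: (5.8 × 10¹⁸) / (1.1 × 10⁸)³ = 4.358 × 10⁻⁶
Ratio (larger/smaller) = 1.2 × 10⁵

Moon E, by a factor of ≈ 1.2 × 10⁵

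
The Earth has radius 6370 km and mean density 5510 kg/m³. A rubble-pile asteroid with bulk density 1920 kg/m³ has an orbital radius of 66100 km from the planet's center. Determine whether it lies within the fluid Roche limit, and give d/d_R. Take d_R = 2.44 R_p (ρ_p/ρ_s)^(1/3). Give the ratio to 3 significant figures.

outside; d/d_R ≈ 2.99

d_R = 2.44 × (6370 km) × (5510/1920)^(1/3) = 22090 km
d/d_R = (66100) / (22090) = 2.99
Since d/d_R > 1, the body is outside the Roche limit.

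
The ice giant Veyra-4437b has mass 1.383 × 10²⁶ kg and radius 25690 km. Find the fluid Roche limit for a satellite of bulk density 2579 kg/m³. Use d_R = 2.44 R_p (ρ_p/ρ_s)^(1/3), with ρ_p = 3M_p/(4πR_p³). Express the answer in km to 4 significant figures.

57080 km

ρ_p = 3M_p/(4πR_p³) = 3 × (1.383 × 10²⁶) / (4π × (2.569 × 10⁷ m)³) = 1947 kg/m³
d_R = 2.44 × 25690 km × (1947/2579)^(1/3)
    = 57080 km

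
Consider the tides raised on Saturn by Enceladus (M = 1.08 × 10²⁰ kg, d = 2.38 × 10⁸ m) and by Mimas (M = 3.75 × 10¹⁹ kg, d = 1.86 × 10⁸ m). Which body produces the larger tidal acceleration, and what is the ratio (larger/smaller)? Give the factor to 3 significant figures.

Enceladus, by a factor of ≈ 1.37

Tidal acceleration ∝ M/d³, so compare M/d³ for each.
Enceladus: (1.08 × 10²⁰) / (2.38 × 10⁸)³ = 8.011 × 10⁻⁶
Mimas: (3.75 × 10¹⁹) / (1.86 × 10⁸)³ = 5.828 × 10⁻⁶
Ratio (larger/smaller) = 1.37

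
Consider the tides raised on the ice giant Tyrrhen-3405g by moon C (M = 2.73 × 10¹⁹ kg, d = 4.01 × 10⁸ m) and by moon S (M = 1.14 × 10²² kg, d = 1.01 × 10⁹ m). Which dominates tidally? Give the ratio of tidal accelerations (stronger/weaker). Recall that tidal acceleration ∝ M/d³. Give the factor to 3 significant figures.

Moon S, by a factor of ≈ 26.1

Tidal acceleration ∝ M/d³, so compare M/d³ for each.
Moon C: (2.73 × 10¹⁹) / (4.01 × 10⁸)³ = 4.234 × 10⁻⁷
Moon S: (1.14 × 10²²) / (1.01 × 10⁹)³ = 1.106 × 10⁻⁵
Ratio (larger/smaller) = 26.1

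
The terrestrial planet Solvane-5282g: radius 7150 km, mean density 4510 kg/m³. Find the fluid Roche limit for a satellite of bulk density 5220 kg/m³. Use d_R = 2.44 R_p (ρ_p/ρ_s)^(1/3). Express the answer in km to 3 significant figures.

16600 km

d_R = 2.44 × 7150 km × (4510/5220)^(1/3)
    = 16600 km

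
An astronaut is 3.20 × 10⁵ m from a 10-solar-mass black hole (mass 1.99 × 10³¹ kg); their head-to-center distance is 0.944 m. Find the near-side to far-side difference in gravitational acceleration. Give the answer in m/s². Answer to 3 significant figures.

1.53 × 10⁵ m/s²

The field gradient is 2GM/d³; across the full diameter 2r the difference is 4GMr/d³.
Δa = 4GMr/d³
   = 4 × (6.674 × 10⁻¹¹) × (1.99 × 10³¹) × (0.944) / (3.20 × 10⁵)³
   = 1.53 × 10⁵ m/s²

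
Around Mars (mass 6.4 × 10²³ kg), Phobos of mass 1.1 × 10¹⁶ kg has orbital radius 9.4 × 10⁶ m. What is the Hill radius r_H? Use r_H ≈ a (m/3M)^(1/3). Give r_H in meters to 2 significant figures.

r_H ≈ a (m/3M)^(1/3)
    = (9.4 × 10⁶) × (1.1 × 10¹⁶ / (3 × 6.4 × 10²³))^(1/3)
    = 1.7 × 10⁴ m

1.7 × 10⁴ m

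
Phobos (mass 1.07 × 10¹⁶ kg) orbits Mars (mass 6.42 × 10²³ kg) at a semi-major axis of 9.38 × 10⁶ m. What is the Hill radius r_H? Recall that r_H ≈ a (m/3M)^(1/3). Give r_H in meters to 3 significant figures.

1.66 × 10⁴ m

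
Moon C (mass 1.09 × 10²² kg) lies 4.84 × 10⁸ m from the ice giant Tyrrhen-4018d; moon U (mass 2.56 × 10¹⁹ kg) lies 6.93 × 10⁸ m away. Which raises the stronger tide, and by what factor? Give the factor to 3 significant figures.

Compare M/d³ for the two perturbers:
Moon C: (1.09 × 10²²) / (4.84 × 10⁸)³ = 9.614 × 10⁻⁵
Moon U: (2.56 × 10¹⁹) / (6.93 × 10⁸)³ = 7.692 × 10⁻⁸
Ratio (larger/smaller) = 1250

Moon C, by a factor of ≈ 1250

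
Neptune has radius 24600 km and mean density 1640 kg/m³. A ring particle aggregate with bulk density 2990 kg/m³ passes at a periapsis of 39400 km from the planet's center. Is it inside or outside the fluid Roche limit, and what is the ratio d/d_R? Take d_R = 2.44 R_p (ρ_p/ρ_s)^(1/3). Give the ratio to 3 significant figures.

inside; d/d_R ≈ 0.802

d_R = 2.44 × (24600 km) × (1640/2990)^(1/3) = 49130 km
d/d_R = (39400) / (49130) = 0.802
Since d/d_R < 1, the body is inside the Roche limit.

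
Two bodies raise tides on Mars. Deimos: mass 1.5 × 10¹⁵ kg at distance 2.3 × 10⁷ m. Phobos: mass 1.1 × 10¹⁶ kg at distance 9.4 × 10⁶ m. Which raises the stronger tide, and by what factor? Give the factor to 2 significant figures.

Phobos, by a factor of ≈ 110

Compare M/d³ for the two perturbers:
Deimos: (1.5 × 10¹⁵) / (2.3 × 10⁷)³ = 1.233 × 10⁻⁷
Phobos: (1.1 × 10¹⁶) / (9.4 × 10⁶)³ = 1.324 × 10⁻⁵
Ratio (larger/smaller) = 110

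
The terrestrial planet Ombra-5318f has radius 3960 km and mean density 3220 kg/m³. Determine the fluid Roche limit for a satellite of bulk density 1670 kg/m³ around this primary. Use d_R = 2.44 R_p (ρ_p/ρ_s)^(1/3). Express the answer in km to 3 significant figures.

d_R = 2.44 × 3960 km × (3220/1670)^(1/3)
    = 12000 km

12000 km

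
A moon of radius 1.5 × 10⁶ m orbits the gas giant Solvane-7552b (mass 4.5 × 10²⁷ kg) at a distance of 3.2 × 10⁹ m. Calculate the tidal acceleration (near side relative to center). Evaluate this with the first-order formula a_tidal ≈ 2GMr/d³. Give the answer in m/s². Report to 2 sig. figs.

2.7 × 10⁻⁵ m/s²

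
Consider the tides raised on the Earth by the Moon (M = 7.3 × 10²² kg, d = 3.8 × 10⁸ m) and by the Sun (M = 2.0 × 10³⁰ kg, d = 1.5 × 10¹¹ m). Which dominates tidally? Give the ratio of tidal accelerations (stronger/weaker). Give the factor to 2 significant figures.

The Moon, by a factor of ≈ 2.2

Tidal stretch scales as M/d³; compute that for each body.
The Moon: (7.3 × 10²²) / (3.8 × 10⁸)³ = 1.330 × 10⁻³
The Sun: (2.0 × 10³⁰) / (1.5 × 10¹¹)³ = 5.926 × 10⁻⁴
Ratio (larger/smaller) = 2.2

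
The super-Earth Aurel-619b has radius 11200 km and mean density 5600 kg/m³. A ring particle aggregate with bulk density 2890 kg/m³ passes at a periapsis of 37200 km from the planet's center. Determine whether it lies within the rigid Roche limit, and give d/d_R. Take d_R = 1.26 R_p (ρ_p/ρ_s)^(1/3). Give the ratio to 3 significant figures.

outside; d/d_R ≈ 2.11

d_R = 1.26 × (11200 km) × (5600/2890)^(1/3) = 17590 km
d/d_R = (37200) / (17590) = 2.11
Since d/d_R > 1, the body is outside the Roche limit.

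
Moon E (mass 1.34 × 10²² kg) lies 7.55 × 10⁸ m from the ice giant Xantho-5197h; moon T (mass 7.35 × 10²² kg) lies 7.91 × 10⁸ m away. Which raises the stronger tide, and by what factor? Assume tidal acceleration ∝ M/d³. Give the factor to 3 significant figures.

Tidal acceleration ∝ M/d³, so compare M/d³ for each.
Moon E: (1.34 × 10²²) / (7.55 × 10⁸)³ = 3.114 × 10⁻⁵
Moon T: (7.35 × 10²²) / (7.91 × 10⁸)³ = 1.485 × 10⁻⁴
Ratio (larger/smaller) = 4.77

Moon T, by a factor of ≈ 4.77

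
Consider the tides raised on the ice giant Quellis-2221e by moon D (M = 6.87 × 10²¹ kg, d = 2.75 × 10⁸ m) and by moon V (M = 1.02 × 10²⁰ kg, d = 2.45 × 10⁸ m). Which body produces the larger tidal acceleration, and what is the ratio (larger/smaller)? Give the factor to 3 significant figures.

Compare M/d³ for the two perturbers:
Moon D: (6.87 × 10²¹) / (2.75 × 10⁸)³ = 3.303 × 10⁻⁴
Moon V: (1.02 × 10²⁰) / (2.45 × 10⁸)³ = 6.936 × 10⁻⁶
Ratio (larger/smaller) = 47.6

Moon D, by a factor of ≈ 47.6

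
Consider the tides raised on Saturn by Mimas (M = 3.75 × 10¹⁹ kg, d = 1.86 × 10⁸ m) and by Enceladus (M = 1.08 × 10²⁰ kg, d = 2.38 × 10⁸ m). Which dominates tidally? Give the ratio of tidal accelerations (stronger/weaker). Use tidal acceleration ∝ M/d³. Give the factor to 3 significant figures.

Enceladus, by a factor of ≈ 1.37

Compare M/d³ for the two perturbers:
Mimas: (3.75 × 10¹⁹) / (1.86 × 10⁸)³ = 5.828 × 10⁻⁶
Enceladus: (1.08 × 10²⁰) / (2.38 × 10⁸)³ = 8.011 × 10⁻⁶
Ratio (larger/smaller) = 1.37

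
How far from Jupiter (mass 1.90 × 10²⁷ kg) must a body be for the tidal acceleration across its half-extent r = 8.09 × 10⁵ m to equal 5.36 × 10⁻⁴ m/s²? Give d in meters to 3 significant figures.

7.26 × 10⁸ m

2GMr/d³ = a_tidal  ⇒  d = (2GMr / a_tidal)^(1/3)
d = (2 × 6.674×10⁻¹¹ × (1.90 × 10²⁷) × (8.09 × 10⁵) / (5.36 × 10⁻⁴))^(1/3)
  = 7.26 × 10⁸ m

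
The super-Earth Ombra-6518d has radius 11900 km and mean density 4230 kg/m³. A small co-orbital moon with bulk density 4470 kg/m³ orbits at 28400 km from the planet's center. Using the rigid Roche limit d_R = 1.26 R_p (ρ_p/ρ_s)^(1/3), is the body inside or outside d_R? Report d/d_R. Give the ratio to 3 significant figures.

d_R = 1.26 × (11900 km) × (4230/4470)^(1/3) = 14720 km
d/d_R = (28400) / (14720) = 1.93
Since d/d_R > 1, the body is outside the Roche limit.

outside; d/d_R ≈ 1.93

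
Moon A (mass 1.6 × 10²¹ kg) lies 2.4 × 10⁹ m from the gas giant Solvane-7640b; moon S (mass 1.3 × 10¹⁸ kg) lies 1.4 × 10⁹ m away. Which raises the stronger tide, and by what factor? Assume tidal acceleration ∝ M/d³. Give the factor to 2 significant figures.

Moon A, by a factor of ≈ 240

Compare M/d³ for the two perturbers:
Moon A: (1.6 × 10²¹) / (2.4 × 10⁹)³ = 1.157 × 10⁻⁷
Moon S: (1.3 × 10¹⁸) / (1.4 × 10⁹)³ = 4.738 × 10⁻¹⁰
Ratio (larger/smaller) = 240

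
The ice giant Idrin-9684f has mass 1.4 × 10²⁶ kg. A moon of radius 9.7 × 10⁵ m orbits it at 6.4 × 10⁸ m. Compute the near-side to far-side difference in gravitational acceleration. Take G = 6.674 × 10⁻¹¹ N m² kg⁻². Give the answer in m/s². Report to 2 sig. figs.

Δa = 4GMr/d³
   = 4 × (6.674 × 10⁻¹¹) × (1.4 × 10²⁶) × (9.7 × 10⁵) / (6.4 × 10⁸)³
   = 1.4 × 10⁻⁴ m/s²

1.4 × 10⁻⁴ m/s²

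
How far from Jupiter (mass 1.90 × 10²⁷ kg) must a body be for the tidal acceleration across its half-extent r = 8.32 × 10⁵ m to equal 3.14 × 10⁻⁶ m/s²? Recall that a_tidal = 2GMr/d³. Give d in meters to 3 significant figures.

4.07 × 10⁹ m

2GMr/d³ = a_tidal  ⇒  d = (2GMr / a_tidal)^(1/3)
d = (2 × 6.674×10⁻¹¹ × (1.90 × 10²⁷) × (8.32 × 10⁵) / (3.14 × 10⁻⁶))^(1/3)
  = 4.07 × 10⁹ m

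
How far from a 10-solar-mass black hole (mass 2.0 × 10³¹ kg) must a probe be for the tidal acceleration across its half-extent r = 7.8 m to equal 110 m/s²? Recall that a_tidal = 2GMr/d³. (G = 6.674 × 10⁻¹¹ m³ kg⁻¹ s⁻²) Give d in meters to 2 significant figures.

5.7 × 10⁶ m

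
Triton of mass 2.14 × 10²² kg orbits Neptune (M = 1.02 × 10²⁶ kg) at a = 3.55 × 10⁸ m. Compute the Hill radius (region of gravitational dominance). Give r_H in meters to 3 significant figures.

1.46 × 10⁷ m

r_H ≈ a (m/3M)^(1/3)
    = (3.55 × 10⁸) × (2.14 × 10²² / (3 × 1.02 × 10²⁶))^(1/3)
    = 1.46 × 10⁷ m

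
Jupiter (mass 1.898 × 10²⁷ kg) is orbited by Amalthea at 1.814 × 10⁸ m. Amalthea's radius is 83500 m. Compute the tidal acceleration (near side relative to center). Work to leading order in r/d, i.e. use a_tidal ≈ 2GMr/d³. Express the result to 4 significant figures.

Since r ≪ d, expand the inverse-square field across one radius to get the leading 2GMr/d³ term.
a_tidal = 2GMr/d³
        = 2 × (6.674 × 10⁻¹¹) × (1.898 × 10²⁷) × (83500) / (1.814 × 10⁸)³
        = 3.544 × 10⁻³ m/s²

3.544 × 10⁻³ m/s²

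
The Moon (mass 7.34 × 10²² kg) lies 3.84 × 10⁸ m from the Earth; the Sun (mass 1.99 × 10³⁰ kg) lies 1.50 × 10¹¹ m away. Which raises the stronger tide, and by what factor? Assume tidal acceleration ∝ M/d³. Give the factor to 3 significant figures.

The Moon, by a factor of ≈ 2.20

Tidal acceleration ∝ M/d³, so compare M/d³ for each.
The Moon: (7.34 × 10²²) / (3.84 × 10⁸)³ = 1.296 × 10⁻³
The Sun: (1.99 × 10³⁰) / (1.50 × 10¹¹)³ = 5.896 × 10⁻⁴
Ratio (larger/smaller) = 2.20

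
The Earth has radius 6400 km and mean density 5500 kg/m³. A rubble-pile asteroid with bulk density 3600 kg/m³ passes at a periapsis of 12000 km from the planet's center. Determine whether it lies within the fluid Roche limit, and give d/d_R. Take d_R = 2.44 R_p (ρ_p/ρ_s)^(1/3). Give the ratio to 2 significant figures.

inside; d/d_R ≈ 0.67

d_R = 2.44 × (6400 km) × (5500/3600)^(1/3) = 17990 km
d/d_R = (12000) / (17990) = 0.67
Since d/d_R < 1, the body is inside the Roche limit.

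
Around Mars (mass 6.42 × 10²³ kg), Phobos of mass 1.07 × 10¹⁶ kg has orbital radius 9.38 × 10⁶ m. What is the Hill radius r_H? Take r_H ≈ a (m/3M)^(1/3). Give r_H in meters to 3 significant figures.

1.66 × 10⁴ m

r_H ≈ a (m/3M)^(1/3)
    = (9.38 × 10⁶) × (1.07 × 10¹⁶ / (3 × 6.42 × 10²³))^(1/3)
    = 1.66 × 10⁴ m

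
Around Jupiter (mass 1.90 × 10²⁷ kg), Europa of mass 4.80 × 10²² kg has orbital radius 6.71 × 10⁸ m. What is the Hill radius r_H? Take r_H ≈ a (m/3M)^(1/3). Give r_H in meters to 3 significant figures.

r_H ≈ a (m/3M)^(1/3)
    = (6.71 × 10⁸) × (4.80 × 10²² / (3 × 1.90 × 10²⁷))^(1/3)
    = 1.37 × 10⁷ m

1.37 × 10⁷ m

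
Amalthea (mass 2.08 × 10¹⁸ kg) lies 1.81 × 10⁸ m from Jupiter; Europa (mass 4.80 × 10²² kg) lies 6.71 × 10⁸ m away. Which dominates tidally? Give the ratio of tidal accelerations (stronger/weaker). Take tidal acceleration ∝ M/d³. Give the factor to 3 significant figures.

Europa, by a factor of ≈ 453

The tide-raising term goes as M/d³ (the gradient of a 1/d² field).
Amalthea: (2.08 × 10¹⁸) / (1.81 × 10⁸)³ = 3.508 × 10⁻⁷
Europa: (4.80 × 10²²) / (6.71 × 10⁸)³ = 1.589 × 10⁻⁴
Ratio (larger/smaller) = 453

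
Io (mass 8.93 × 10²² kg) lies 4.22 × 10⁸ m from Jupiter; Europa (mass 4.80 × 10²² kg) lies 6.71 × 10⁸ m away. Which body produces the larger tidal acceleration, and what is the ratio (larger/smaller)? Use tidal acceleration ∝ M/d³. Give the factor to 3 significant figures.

Io, by a factor of ≈ 7.48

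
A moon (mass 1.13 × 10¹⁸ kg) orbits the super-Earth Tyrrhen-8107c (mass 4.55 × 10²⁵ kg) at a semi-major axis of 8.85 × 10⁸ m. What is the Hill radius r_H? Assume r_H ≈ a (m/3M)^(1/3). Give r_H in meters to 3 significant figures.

r_H ≈ a (m/3M)^(1/3)
    = (8.85 × 10⁸) × (1.13 × 10¹⁸ / (3 × 4.55 × 10²⁵))^(1/3)
    = 1.79 × 10⁶ m

1.79 × 10⁶ m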